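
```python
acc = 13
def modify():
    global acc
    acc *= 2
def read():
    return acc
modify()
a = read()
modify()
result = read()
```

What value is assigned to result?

Step 1: acc = 13.
Step 2: First modify(): acc = 13 * 2 = 26.
Step 3: Second modify(): acc = 26 * 2 = 52.
Step 4: read() returns 52

The answer is 52.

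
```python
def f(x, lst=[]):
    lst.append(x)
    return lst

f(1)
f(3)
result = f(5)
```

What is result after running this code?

Step 1: Mutable default argument gotcha! The list [] is created once.
Step 2: Each call appends to the SAME list: [1], [1, 3], [1, 3, 5].
Step 3: result = [1, 3, 5]

The answer is [1, 3, 5].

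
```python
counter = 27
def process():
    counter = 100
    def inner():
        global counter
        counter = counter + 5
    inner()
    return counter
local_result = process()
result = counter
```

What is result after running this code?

Step 1: Global counter = 27. process() creates local counter = 100.
Step 2: inner() declares global counter and adds 5: global counter = 27 + 5 = 32.
Step 3: process() returns its local counter = 100 (unaffected by inner).
Step 4: result = global counter = 32

The answer is 32.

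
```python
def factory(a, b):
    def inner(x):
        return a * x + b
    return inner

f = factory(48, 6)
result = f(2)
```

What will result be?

Step 1: factory(48, 6) captures a = 48, b = 6.
Step 2: f(2) computes 48 * 2 + 6 = 102.
Step 3: result = 102

The answer is 102.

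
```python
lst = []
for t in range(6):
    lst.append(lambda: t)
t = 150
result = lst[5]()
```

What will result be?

Step 1: Lambdas capture the variable t by reference, not by value.
Step 2: After the loop, t is reassigned to 150.
Step 3: lst[5]() looks up the current t = 150. result = 150

The answer is 150.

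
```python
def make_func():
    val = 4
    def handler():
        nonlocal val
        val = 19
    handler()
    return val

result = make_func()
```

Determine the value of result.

Step 1: make_func() sets val = 4.
Step 2: handler() uses nonlocal to reassign val = 19.
Step 3: result = 19

The answer is 19.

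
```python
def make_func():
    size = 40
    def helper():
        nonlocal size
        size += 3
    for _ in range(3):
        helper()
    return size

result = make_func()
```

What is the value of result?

Step 1: size = 40.
Step 2: helper() is called 3 times in a loop, each adding 3 via nonlocal.
Step 3: size = 40 + 3 * 3 = 49

The answer is 49.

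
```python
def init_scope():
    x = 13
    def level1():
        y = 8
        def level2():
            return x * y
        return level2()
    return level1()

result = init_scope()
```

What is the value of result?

Step 1: x = 13 in init_scope. y = 8 in level1.
Step 2: level2() reads x = 13 and y = 8 from enclosing scopes.
Step 3: result = 13 * 8 = 104

The answer is 104.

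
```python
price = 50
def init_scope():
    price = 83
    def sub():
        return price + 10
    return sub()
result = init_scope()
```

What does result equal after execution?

Step 1: init_scope() shadows global price with price = 83.
Step 2: sub() finds price = 83 in enclosing scope, computes 83 + 10 = 93.
Step 3: result = 93

The answer is 93.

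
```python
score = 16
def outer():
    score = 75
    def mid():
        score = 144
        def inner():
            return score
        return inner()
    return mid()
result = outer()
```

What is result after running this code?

Step 1: Three levels of shadowing: global 16, outer 75, mid 144.
Step 2: inner() finds score = 144 in enclosing mid() scope.
Step 3: result = 144

The answer is 144.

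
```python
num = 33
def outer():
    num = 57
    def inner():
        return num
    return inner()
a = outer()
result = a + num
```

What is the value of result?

Step 1: outer() has local num = 57. inner() reads from enclosing.
Step 2: outer() returns 57. Global num = 33 unchanged.
Step 3: result = 57 + 33 = 90

The answer is 90.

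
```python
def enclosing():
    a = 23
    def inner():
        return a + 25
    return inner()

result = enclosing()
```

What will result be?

Step 1: enclosing() defines a = 23.
Step 2: inner() reads a = 23 from enclosing scope, returns 23 + 25 = 48.
Step 3: result = 48

The answer is 48.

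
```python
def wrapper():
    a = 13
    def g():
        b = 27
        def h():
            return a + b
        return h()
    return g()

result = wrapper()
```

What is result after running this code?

Step 1: wrapper() defines a = 13. g() defines b = 27.
Step 2: h() accesses both from enclosing scopes: a = 13, b = 27.
Step 3: result = 13 + 27 = 40

The answer is 40.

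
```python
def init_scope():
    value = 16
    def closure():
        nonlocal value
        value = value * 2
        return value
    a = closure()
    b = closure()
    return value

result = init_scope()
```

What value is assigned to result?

Step 1: value starts at 16.
Step 2: First closure(): value = 16 * 2 = 32.
Step 3: Second closure(): value = 32 * 2 = 64.
Step 4: result = 64

The answer is 64.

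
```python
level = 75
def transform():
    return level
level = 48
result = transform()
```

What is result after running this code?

Step 1: level is first set to 75, then reassigned to 48.
Step 2: transform() is called after the reassignment, so it looks up the current global level = 48.
Step 3: result = 48

The answer is 48.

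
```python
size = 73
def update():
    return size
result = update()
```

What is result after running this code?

Step 1: size = 73 is defined in the global scope.
Step 2: update() looks up size. No local size exists, so Python checks the global scope via LEGB rule and finds size = 73.
Step 3: result = 73

The answer is 73.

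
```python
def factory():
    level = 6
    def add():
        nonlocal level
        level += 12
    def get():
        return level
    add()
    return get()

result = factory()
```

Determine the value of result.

Step 1: level = 6. add() modifies it via nonlocal, get() reads it.
Step 2: add() makes level = 6 + 12 = 18.
Step 3: get() returns 18. result = 18

The answer is 18.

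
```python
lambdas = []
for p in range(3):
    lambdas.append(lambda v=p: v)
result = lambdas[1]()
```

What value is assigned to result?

Step 1: Default argument v=p captures p's value at each iteration.
Step 2: lambdas[1] captured v = 1 when p was 1.
Step 3: result = 1

The answer is 1.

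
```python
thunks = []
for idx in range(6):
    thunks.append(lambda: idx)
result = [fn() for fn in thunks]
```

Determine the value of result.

Step 1: All 6 lambdas share the same variable idx.
Step 2: After the loop, idx = 5.
Step 3: Each call returns 5. result = [5, 5, 5, 5, 5, 5]

The answer is [5, 5, 5, 5, 5, 5].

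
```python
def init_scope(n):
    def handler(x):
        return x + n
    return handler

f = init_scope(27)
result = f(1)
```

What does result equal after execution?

Step 1: init_scope(27) creates a closure that captures n = 27.
Step 2: f(1) calls the closure with x = 1, returning 1 + 27 = 28.
Step 3: result = 28

The answer is 28.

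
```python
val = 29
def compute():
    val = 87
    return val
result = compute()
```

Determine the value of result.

Step 1: Global val = 29.
Step 2: compute() creates local val = 87, shadowing the global.
Step 3: Returns local val = 87. result = 87

The answer is 87.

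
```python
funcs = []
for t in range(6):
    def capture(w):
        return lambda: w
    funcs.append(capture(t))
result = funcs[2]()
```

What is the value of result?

Step 1: capture(t) creates a new scope capturing w = t at call time.
Step 2: funcs[2] = capture(2), so its lambda captures w = 2.
Step 3: result = 2 (closure factory fixes late binding)

The answer is 2.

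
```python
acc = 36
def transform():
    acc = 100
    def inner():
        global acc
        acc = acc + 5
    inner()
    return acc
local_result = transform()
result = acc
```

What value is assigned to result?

Step 1: Global acc = 36. transform() creates local acc = 100.
Step 2: inner() declares global acc and adds 5: global acc = 36 + 5 = 41.
Step 3: transform() returns its local acc = 100 (unaffected by inner).
Step 4: result = global acc = 41

The answer is 41.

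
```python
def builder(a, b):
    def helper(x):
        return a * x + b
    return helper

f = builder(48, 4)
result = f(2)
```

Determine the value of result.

Step 1: builder(48, 4) captures a = 48, b = 4.
Step 2: f(2) computes 48 * 2 + 4 = 100.
Step 3: result = 100

The answer is 100.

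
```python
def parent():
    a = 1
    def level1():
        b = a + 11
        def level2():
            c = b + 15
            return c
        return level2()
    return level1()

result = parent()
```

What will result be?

Step 1: a = 1. b = a + 11 = 12.
Step 2: c = b + 15 = 12 + 15 = 27.
Step 3: result = 27

The answer is 27.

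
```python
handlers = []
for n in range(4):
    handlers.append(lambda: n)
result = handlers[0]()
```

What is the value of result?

Step 1: The loop creates 4 lambdas, all referencing the same variable n.
Step 2: After the loop, n = 3 (final value).
Step 3: handlers[0]() looks up n at call time and finds 3. This is the late binding gotcha. result = 3

The answer is 3.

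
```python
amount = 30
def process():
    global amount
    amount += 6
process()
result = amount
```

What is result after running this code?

Step 1: amount = 30 globally.
Step 2: process() modifies global amount: amount += 6 = 36.
Step 3: result = 36

The answer is 36.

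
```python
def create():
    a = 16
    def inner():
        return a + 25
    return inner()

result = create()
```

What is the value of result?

Step 1: create() defines a = 16.
Step 2: inner() reads a = 16 from enclosing scope, returns 16 + 25 = 41.
Step 3: result = 41

The answer is 41.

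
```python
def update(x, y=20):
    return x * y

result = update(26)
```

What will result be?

Step 1: update(26) uses default y = 20.
Step 2: Returns 26 * 20 = 520.
Step 3: result = 520

The answer is 520.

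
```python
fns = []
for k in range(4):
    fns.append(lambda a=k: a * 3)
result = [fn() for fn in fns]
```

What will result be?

Step 1: Default arg a=k captures k at each iteration.
Step 2: fns[k] has a defaulting to k, returns k * 3.
Step 3: result = [0, 3, 6, 9]

The answer is [0, 3, 6, 9].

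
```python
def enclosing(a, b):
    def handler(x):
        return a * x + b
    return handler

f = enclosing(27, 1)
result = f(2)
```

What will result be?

Step 1: enclosing(27, 1) captures a = 27, b = 1.
Step 2: f(2) computes 27 * 2 + 1 = 55.
Step 3: result = 55

The answer is 55.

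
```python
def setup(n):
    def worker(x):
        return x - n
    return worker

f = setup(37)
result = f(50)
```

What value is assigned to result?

Step 1: setup(37) creates a closure capturing n = 37.
Step 2: f(50) computes 50 - 37 = 13.
Step 3: result = 13

The answer is 13.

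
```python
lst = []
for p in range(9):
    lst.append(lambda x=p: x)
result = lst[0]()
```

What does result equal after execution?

Step 1: Default argument x=p captures p's value at each iteration.
Step 2: lst[0] captured x = 0 when p was 0.
Step 3: result = 0

The answer is 0.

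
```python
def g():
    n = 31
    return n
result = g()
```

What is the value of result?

Step 1: g() defines n = 31 in its local scope.
Step 2: return n finds the local variable n = 31.
Step 3: result = 31

The answer is 31.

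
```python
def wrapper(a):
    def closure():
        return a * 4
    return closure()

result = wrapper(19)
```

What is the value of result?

Step 1: wrapper(19) binds parameter a = 19.
Step 2: closure() accesses a = 19 from enclosing scope.
Step 3: result = 19 * 4 = 76

The answer is 76.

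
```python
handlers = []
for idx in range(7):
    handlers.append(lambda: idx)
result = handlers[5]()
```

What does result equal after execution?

Step 1: The loop creates 7 lambdas, all referencing the same variable idx.
Step 2: After the loop, idx = 6 (final value).
Step 3: handlers[5]() looks up idx at call time and finds 6. This is the late binding gotcha. result = 6

The answer is 6.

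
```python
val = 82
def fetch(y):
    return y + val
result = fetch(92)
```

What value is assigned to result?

Step 1: val = 82 is defined globally.
Step 2: fetch(92) uses parameter y = 92 and looks up val from global scope = 82.
Step 3: result = 92 + 82 = 174

The answer is 174.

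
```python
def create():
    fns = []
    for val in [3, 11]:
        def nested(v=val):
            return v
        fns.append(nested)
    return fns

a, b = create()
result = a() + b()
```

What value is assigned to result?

Step 1: Default argument v=val captures val at each iteration.
Step 2: a() returns 3 (captured at first iteration), b() returns 11 (captured at second).
Step 3: result = 3 + 11 = 14

The answer is 14.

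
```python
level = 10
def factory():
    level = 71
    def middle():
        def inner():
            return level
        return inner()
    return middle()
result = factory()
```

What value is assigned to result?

Step 1: factory() defines level = 71. middle() and inner() have no local level.
Step 2: inner() checks local (none), enclosing middle() (none), enclosing factory() and finds level = 71.
Step 3: result = 71

The answer is 71.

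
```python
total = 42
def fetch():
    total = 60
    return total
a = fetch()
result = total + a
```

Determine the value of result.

Step 1: Global total = 42. fetch() returns local total = 60.
Step 2: a = 60. Global total still = 42.
Step 3: result = 42 + 60 = 102

The answer is 102.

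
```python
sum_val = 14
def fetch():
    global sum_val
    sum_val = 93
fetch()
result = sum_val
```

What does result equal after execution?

Step 1: sum_val = 14 globally.
Step 2: fetch() declares global sum_val and sets it to 93.
Step 3: After fetch(), global sum_val = 93. result = 93

The answer is 93.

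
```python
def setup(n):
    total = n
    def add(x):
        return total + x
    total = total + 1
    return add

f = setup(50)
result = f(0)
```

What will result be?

Step 1: setup(50) sets total = 50, then total = 50 + 1 = 51.
Step 2: Closures capture by reference, so add sees total = 51.
Step 3: f(0) returns 51 + 0 = 51

The answer is 51.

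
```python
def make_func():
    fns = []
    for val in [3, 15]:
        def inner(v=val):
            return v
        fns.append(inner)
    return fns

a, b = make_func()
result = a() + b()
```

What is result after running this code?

Step 1: Default argument v=val captures val at each iteration.
Step 2: a() returns 3 (captured at first iteration), b() returns 15 (captured at second).
Step 3: result = 3 + 15 = 18

The answer is 18.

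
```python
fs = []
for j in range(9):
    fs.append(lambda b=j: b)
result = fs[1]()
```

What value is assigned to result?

Step 1: Default argument b=j captures j's value at each iteration.
Step 2: fs[1] captured b = 1 when j was 1.
Step 3: result = 1

The answer is 1.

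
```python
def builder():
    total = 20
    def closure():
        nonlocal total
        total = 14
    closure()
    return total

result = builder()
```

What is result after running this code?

Step 1: builder() sets total = 20.
Step 2: closure() uses nonlocal to reassign total = 14.
Step 3: result = 14

The answer is 14.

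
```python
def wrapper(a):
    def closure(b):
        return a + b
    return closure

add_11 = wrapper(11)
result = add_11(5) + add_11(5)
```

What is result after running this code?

Step 1: add_11 captures a = 11.
Step 2: add_11(5) = 11 + 5 = 16, called twice.
Step 3: result = 16 + 16 = 32

The answer is 32.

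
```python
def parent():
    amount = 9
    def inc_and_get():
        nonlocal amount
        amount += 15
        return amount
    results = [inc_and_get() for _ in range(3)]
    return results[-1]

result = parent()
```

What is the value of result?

Step 1: amount = 9.
Step 2: Three calls to inc_and_get(), each adding 15.
Step 3: Last value = 9 + 15 * 3 = 54

The answer is 54.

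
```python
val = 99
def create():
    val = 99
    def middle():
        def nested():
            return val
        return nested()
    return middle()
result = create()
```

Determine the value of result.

Step 1: create() defines val = 99. middle() and nested() have no local val.
Step 2: nested() checks local (none), enclosing middle() (none), enclosing create() and finds val = 99.
Step 3: result = 99

The answer is 99.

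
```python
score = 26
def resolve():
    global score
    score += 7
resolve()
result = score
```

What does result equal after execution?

Step 1: score = 26 globally.
Step 2: resolve() modifies global score: score += 7 = 33.
Step 3: result = 33

The answer is 33.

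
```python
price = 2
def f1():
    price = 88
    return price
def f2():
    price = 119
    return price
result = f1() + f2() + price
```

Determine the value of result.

Step 1: Each function shadows global price with its own local.
Step 2: f1() returns 88, f2() returns 119.
Step 3: Global price = 2 is unchanged. result = 88 + 119 + 2 = 209

The answer is 209.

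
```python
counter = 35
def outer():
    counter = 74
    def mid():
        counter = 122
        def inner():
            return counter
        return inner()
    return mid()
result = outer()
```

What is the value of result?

Step 1: Three levels of shadowing: global 35, outer 74, mid 122.
Step 2: inner() finds counter = 122 in enclosing mid() scope.
Step 3: result = 122

The answer is 122.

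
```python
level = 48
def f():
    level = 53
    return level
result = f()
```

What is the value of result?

Step 1: Global level = 48.
Step 2: f() creates local level = 53, shadowing the global.
Step 3: Returns local level = 53. result = 53

The answer is 53.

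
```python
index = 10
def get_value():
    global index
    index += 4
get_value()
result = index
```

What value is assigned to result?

Step 1: index = 10 globally.
Step 2: get_value() modifies global index: index += 4 = 14.
Step 3: result = 14

The answer is 14.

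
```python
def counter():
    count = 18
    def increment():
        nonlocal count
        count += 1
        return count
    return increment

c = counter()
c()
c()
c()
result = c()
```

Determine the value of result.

Step 1: counter() creates closure with count = 18.
Step 2: Each c() call increments count via nonlocal. After 4 calls: 18 + 4 = 22.
Step 3: result = 22

The answer is 22.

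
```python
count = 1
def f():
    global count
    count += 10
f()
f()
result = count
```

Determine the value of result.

Step 1: count = 1.
Step 2: First f(): count = 1 + 10 = 11.
Step 3: Second f(): count = 11 + 10 = 21. result = 21

The answer is 21.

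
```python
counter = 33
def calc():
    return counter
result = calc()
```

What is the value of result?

Step 1: counter = 33 is defined in the global scope.
Step 2: calc() looks up counter. No local counter exists, so Python checks the global scope via LEGB rule and finds counter = 33.
Step 3: result = 33

The answer is 33.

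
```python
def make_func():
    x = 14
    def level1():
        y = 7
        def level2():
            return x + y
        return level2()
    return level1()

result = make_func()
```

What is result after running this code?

Step 1: x = 14 in make_func. y = 7 in level1.
Step 2: level2() reads x = 14 and y = 7 from enclosing scopes.
Step 3: result = 14 + 7 = 21

The answer is 21.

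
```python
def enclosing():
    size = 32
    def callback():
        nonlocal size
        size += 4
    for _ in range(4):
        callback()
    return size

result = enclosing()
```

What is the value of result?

Step 1: size = 32.
Step 2: callback() is called 4 times in a loop, each adding 4 via nonlocal.
Step 3: size = 32 + 4 * 4 = 48

The answer is 48.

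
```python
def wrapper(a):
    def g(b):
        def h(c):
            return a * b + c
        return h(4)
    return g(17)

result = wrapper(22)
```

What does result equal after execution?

Step 1: a = 22, b = 17, c = 4.
Step 2: h() computes a * b + c = 22 * 17 + 4 = 378.
Step 3: result = 378

The answer is 378.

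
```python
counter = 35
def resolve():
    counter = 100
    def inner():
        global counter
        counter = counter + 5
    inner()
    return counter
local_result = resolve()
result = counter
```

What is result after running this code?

Step 1: Global counter = 35. resolve() creates local counter = 100.
Step 2: inner() declares global counter and adds 5: global counter = 35 + 5 = 40.
Step 3: resolve() returns its local counter = 100 (unaffected by inner).
Step 4: result = global counter = 40

The answer is 40.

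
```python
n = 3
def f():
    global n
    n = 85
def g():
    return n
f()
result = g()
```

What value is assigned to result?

Step 1: n = 3.
Step 2: f() sets global n = 85.
Step 3: g() reads global n = 85. result = 85

The answer is 85.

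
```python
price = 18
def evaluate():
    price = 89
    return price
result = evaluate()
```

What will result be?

Step 1: Global price = 18.
Step 2: evaluate() creates local price = 89, shadowing the global.
Step 3: Returns local price = 89. result = 89

The answer is 89.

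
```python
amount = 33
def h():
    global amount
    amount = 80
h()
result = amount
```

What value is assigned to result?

Step 1: amount = 33 globally.
Step 2: h() declares global amount and sets it to 80.
Step 3: After h(), global amount = 80. result = 80

The answer is 80.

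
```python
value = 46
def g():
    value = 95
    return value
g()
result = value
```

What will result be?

Step 1: Global value = 46.
Step 2: g() creates local value = 95 (shadow, not modification).
Step 3: After g() returns, global value is unchanged. result = 46

The answer is 46.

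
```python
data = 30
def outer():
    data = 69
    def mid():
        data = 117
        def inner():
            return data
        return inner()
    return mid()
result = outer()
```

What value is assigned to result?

Step 1: Three levels of shadowing: global 30, outer 69, mid 117.
Step 2: inner() finds data = 117 in enclosing mid() scope.
Step 3: result = 117

The answer is 117.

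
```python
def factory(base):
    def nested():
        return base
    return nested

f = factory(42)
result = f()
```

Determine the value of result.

Step 1: factory(42) creates closure capturing base = 42.
Step 2: f() returns the captured base = 42.
Step 3: result = 42

The answer is 42.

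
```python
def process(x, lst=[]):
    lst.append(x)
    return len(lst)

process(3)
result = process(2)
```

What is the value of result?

Step 1: Mutable default list persists between calls.
Step 2: First call: lst = [3], len = 1. Second call: lst = [3, 2], len = 2.
Step 3: result = 2

The answer is 2.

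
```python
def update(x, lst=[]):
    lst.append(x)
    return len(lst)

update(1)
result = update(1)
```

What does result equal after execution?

Step 1: Mutable default list persists between calls.
Step 2: First call: lst = [1], len = 1. Second call: lst = [1, 1], len = 2.
Step 3: result = 2

The answer is 2.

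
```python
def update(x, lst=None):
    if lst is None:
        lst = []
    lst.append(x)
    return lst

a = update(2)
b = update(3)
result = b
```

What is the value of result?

Step 1: None default with guard creates a NEW list each call.
Step 2: a = [2] (fresh list). b = [3] (another fresh list).
Step 3: result = [3] (this is the fix for mutable default)

The answer is [3].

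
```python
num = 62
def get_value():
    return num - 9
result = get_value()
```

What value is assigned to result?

Step 1: num = 62 is defined globally.
Step 2: get_value() looks up num from global scope = 62, then computes 62 - 9 = 53.
Step 3: result = 53

The answer is 53.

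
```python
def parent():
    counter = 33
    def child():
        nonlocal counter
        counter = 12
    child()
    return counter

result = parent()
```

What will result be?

Step 1: parent() sets counter = 33.
Step 2: child() uses nonlocal to reassign counter = 12.
Step 3: result = 12

The answer is 12.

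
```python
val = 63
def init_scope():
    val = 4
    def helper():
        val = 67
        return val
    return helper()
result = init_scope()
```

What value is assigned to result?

Step 1: Three scopes define val: global (63), init_scope (4), helper (67).
Step 2: helper() has its own local val = 67, which shadows both enclosing and global.
Step 3: result = 67 (local wins in LEGB)

The answer is 67.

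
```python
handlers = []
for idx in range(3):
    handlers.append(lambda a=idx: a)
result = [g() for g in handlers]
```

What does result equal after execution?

Step 1: Default arg a=idx captures idx at each iteration.
Step 2: Each lambda has its own default: 0, 1, ..., 2.
Step 3: result = [0, 1, 2]

The answer is [0, 1, 2].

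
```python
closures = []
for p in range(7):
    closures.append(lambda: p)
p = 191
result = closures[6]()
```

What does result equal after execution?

Step 1: Lambdas capture the variable p by reference, not by value.
Step 2: After the loop, p is reassigned to 191.
Step 3: closures[6]() looks up the current p = 191. result = 191

The answer is 191.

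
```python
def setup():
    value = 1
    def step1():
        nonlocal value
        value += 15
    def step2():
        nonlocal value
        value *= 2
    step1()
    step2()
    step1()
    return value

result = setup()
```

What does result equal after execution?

Step 1: value = 1.
Step 2: step1(): value = 1 + 15 = 16.
Step 3: step2(): value = 16 * 2 = 32.
Step 4: step1(): value = 32 + 15 = 47. result = 47

The answer is 47.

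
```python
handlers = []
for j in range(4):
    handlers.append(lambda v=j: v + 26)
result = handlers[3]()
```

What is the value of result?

Step 1: Default argument v=j captures j's value at definition time.
Step 2: handlers[3] was defined when j = 3, so v defaults to 3.
Step 3: result = 3 + 26 = 29 (default arg fixes the late binding issue)

The answer is 29.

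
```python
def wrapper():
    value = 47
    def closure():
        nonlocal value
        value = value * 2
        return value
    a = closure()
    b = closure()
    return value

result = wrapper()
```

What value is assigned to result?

Step 1: value starts at 47.
Step 2: First closure(): value = 47 * 2 = 94.
Step 3: Second closure(): value = 94 * 2 = 188.
Step 4: result = 188

The answer is 188.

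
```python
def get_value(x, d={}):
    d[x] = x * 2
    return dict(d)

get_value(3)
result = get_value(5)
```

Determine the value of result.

Step 1: Mutable default dict is shared across calls.
Step 2: First call adds 3: 6. Second call adds 5: 10.
Step 3: result = {3: 6, 5: 10}

The answer is {3: 6, 5: 10}.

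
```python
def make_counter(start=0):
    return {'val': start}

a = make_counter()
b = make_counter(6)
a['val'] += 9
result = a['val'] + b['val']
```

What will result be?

Step 1: make_counter() returns a new dict each call (immutable default 0).
Step 2: a = {'val': 0}, b = {'val': 6}.
Step 3: a['val'] += 9 = 9. result = 9 + 6 = 15

The answer is 15.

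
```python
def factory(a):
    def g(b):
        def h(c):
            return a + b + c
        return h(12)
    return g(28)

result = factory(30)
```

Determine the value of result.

Step 1: a = 30, b = 28, c = 12 across three nested scopes.
Step 2: h() accesses all three via LEGB rule.
Step 3: result = 30 + 28 + 12 = 70

The answer is 70.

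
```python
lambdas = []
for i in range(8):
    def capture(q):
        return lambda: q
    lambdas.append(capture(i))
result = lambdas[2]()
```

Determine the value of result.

Step 1: capture(i) creates a new scope capturing q = i at call time.
Step 2: lambdas[2] = capture(2), so its lambda captures q = 2.
Step 3: result = 2 (closure factory fixes late binding)

The answer is 2.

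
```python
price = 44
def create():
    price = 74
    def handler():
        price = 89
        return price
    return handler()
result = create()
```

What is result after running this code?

Step 1: Three scopes define price: global (44), create (74), handler (89).
Step 2: handler() has its own local price = 89, which shadows both enclosing and global.
Step 3: result = 89 (local wins in LEGB)

The answer is 89.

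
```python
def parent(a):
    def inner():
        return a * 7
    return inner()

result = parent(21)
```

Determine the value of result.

Step 1: parent(21) binds parameter a = 21.
Step 2: inner() accesses a = 21 from enclosing scope.
Step 3: result = 21 * 7 = 147

The answer is 147.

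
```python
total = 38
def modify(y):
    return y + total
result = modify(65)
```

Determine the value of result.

Step 1: total = 38 is defined globally.
Step 2: modify(65) uses parameter y = 65 and looks up total from global scope = 38.
Step 3: result = 65 + 38 = 103

The answer is 103.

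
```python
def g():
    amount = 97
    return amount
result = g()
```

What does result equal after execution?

Step 1: g() defines amount = 97 in its local scope.
Step 2: return amount finds the local variable amount = 97.
Step 3: result = 97

The answer is 97.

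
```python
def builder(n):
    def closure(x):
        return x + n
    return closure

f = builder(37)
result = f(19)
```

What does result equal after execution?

Step 1: builder(37) creates a closure that captures n = 37.
Step 2: f(19) calls the closure with x = 19, returning 19 + 37 = 56.
Step 3: result = 56

The answer is 56.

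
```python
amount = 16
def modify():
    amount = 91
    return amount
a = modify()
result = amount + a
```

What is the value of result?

Step 1: Global amount = 16. modify() returns local amount = 91.
Step 2: a = 91. Global amount still = 16.
Step 3: result = 16 + 91 = 107

The answer is 107.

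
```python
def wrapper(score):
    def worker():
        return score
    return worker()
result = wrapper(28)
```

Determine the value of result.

Step 1: wrapper(28) binds parameter score = 28.
Step 2: worker() looks up score in enclosing scope and finds the parameter score = 28.
Step 3: result = 28

The answer is 28.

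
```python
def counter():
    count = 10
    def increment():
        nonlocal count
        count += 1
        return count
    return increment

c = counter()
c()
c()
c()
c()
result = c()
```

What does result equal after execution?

Step 1: counter() creates closure with count = 10.
Step 2: Each c() call increments count via nonlocal. After 5 calls: 10 + 5 = 15.
Step 3: result = 15

The answer is 15.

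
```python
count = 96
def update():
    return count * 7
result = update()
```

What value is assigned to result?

Step 1: count = 96 is defined globally.
Step 2: update() looks up count from global scope = 96, then computes 96 * 7 = 672.
Step 3: result = 672

The answer is 672.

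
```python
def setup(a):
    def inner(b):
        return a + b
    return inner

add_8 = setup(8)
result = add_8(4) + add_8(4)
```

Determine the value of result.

Step 1: add_8 captures a = 8.
Step 2: add_8(4) = 8 + 4 = 12, called twice.
Step 3: result = 12 + 12 = 24

The answer is 24.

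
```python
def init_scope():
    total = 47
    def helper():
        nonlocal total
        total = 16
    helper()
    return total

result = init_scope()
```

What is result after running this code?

Step 1: init_scope() sets total = 47.
Step 2: helper() uses nonlocal to reassign total = 16.
Step 3: result = 16

The answer is 16.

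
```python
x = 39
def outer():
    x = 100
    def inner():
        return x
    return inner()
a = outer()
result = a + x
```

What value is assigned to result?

Step 1: outer() has local x = 100. inner() reads from enclosing.
Step 2: outer() returns 100. Global x = 39 unchanged.
Step 3: result = 100 + 39 = 139

The answer is 139.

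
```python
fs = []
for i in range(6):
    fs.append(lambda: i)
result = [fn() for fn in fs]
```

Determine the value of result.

Step 1: All 6 lambdas share the same variable i.
Step 2: After the loop, i = 5.
Step 3: Each call returns 5. result = [5, 5, 5, 5, 5, 5]

The answer is [5, 5, 5, 5, 5, 5].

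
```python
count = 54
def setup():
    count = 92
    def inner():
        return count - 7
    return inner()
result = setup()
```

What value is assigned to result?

Step 1: setup() shadows global count with count = 92.
Step 2: inner() finds count = 92 in enclosing scope, computes 92 - 7 = 85.
Step 3: result = 85

The answer is 85.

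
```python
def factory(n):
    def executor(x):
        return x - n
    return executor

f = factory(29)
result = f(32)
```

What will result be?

Step 1: factory(29) creates a closure capturing n = 29.
Step 2: f(32) computes 32 - 29 = 3.
Step 3: result = 3

The answer is 3.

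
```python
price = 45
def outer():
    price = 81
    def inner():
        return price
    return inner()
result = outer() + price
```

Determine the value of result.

Step 1: Global price = 45. outer() shadows with price = 81.
Step 2: inner() returns enclosing price = 81. outer() = 81.
Step 3: result = 81 + global price (45) = 126

The answer is 126.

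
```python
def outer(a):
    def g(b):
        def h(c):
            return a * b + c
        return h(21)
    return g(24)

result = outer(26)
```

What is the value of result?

Step 1: a = 26, b = 24, c = 21.
Step 2: h() computes a * b + c = 26 * 24 + 21 = 645.
Step 3: result = 645

The answer is 645.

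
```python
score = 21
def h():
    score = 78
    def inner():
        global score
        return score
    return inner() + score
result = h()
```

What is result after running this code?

Step 1: Global score = 21. h() shadows with local score = 78.
Step 2: inner() uses global keyword, so inner() returns global score = 21.
Step 3: h() returns 21 + 78 = 99

The answer is 99.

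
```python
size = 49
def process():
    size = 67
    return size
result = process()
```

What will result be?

Step 1: Global size = 49.
Step 2: process() creates local size = 67, shadowing the global.
Step 3: Returns local size = 67. result = 67

The answer is 67.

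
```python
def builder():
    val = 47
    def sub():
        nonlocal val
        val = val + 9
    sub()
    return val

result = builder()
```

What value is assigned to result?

Step 1: builder() sets val = 47.
Step 2: sub() uses nonlocal to modify val in builder's scope: val = 47 + 9 = 56.
Step 3: builder() returns the modified val = 56

The answer is 56.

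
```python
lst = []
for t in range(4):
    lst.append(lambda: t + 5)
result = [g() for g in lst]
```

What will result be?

Step 1: All lambdas capture t by reference. After the loop, t = 3.
Step 2: Each call returns 3 + 5 = 8.
Step 3: result = [8, 8, 8, 8]

The answer is [8, 8, 8, 8].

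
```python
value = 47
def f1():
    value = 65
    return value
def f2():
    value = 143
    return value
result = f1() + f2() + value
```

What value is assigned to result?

Step 1: Each function shadows global value with its own local.
Step 2: f1() returns 65, f2() returns 143.
Step 3: Global value = 47 is unchanged. result = 65 + 143 + 47 = 255

The answer is 255.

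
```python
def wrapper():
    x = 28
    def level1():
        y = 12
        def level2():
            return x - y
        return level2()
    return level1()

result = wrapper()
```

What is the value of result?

Step 1: x = 28 in wrapper. y = 12 in level1.
Step 2: level2() reads x = 28 and y = 12 from enclosing scopes.
Step 3: result = 28 - 12 = 16

The answer is 16.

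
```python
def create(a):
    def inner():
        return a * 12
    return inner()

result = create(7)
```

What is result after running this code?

Step 1: create(7) binds parameter a = 7.
Step 2: inner() accesses a = 7 from enclosing scope.
Step 3: result = 7 * 12 = 84

The answer is 84.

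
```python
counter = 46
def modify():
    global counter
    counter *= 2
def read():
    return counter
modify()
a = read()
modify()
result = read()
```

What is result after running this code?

Step 1: counter = 46.
Step 2: First modify(): counter = 46 * 2 = 92.
Step 3: Second modify(): counter = 92 * 2 = 184.
Step 4: read() returns 184

The answer is 184.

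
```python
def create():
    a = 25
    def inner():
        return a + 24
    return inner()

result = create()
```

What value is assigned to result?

Step 1: create() defines a = 25.
Step 2: inner() reads a = 25 from enclosing scope, returns 25 + 24 = 49.
Step 3: result = 49

The answer is 49.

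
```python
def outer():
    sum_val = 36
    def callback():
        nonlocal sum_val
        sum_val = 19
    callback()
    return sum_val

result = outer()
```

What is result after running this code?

Step 1: outer() sets sum_val = 36.
Step 2: callback() uses nonlocal to reassign sum_val = 19.
Step 3: result = 19

The answer is 19.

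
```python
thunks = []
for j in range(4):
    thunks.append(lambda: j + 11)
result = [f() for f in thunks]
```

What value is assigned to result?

Step 1: All lambdas capture j by reference. After the loop, j = 3.
Step 2: Each call returns 3 + 11 = 14.
Step 3: result = [14, 14, 14, 14]

The answer is [14, 14, 14, 14].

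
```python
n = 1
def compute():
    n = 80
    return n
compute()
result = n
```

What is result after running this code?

Step 1: n = 1 globally.
Step 2: compute() creates a LOCAL n = 80 (no global keyword!).
Step 3: The global n is unchanged. result = 1

The answer is 1.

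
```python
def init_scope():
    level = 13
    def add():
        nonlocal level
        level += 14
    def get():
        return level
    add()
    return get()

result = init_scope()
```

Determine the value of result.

Step 1: level = 13. add() modifies it via nonlocal, get() reads it.
Step 2: add() makes level = 13 + 14 = 27.
Step 3: get() returns 27. result = 27

The answer is 27.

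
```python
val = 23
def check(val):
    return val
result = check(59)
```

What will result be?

Step 1: Global val = 23.
Step 2: check(59) takes parameter val = 59, which shadows the global.
Step 3: result = 59

The answer is 59.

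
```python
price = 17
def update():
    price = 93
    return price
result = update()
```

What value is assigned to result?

Step 1: Global price = 17.
Step 2: update() creates local price = 93, shadowing the global.
Step 3: Returns local price = 93. result = 93

The answer is 93.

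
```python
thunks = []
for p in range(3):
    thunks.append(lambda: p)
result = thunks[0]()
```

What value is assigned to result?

Step 1: The loop creates 3 lambdas, all referencing the same variable p.
Step 2: After the loop, p = 2 (final value).
Step 3: thunks[0]() looks up p at call time and finds 2. This is the late binding gotcha. result = 2

The answer is 2.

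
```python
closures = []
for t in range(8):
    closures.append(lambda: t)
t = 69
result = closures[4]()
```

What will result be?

Step 1: Lambdas capture the variable t by reference, not by value.
Step 2: After the loop, t is reassigned to 69.
Step 3: closures[4]() looks up the current t = 69. result = 69

The answer is 69.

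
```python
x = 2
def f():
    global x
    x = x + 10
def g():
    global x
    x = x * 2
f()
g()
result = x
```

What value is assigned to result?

Step 1: x = 2.
Step 2: f() adds 10: x = 2 + 10 = 12.
Step 3: g() doubles: x = 12 * 2 = 24.
Step 4: result = 24

The answer is 24.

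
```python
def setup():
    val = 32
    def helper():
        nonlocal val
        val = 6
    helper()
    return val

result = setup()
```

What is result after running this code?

Step 1: setup() sets val = 32.
Step 2: helper() uses nonlocal to reassign val = 6.
Step 3: result = 6

The answer is 6.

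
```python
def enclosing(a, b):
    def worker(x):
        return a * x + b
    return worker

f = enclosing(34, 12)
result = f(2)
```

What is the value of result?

Step 1: enclosing(34, 12) captures a = 34, b = 12.
Step 2: f(2) computes 34 * 2 + 12 = 80.
Step 3: result = 80

The answer is 80.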